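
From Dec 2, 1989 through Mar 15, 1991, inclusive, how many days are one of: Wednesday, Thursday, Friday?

201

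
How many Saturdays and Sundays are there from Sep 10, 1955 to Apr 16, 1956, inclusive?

Sep 10, 1955 is a Saturday.
That's 220 days from start to end, counting both.
220 = 7 × 31 + 3, so there are 31 full weeks plus 3 extra days.
Each full week contributes 2 weekend days (Sat, Sun): 31 × 2 = 62.
The 3 extra days are Saturday, Sunday, Monday — 2 of them qualify.
Total: 62 + 2 = 64.

64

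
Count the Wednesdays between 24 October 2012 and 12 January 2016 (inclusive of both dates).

24 October 2012 is a Wednesday.
That's 1176 days from start to end, counting both.
1176 = 7 × 168, so the span is exactly 168 full weeks.
Each full week contributes one Wednesday: 168 so far.
Total: 168.

168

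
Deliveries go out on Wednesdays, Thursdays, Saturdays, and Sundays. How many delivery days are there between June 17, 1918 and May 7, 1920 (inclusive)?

June 17, 1918 is a Monday.
From June 17, 1918 to May 7, 1920 is 691 days inclusive.
691 = 7 × 98 + 5, so there are 98 full weeks plus 5 extra days.
Each full week contributes 4 days from the set (Wed, Thu, Sat, Sun): 98 × 4 = 392.
The 5 extra days are Monday, Tuesday, Wednesday, Thursday, Friday — 2 of them qualify.
Total: 392 + 2 = 394.

394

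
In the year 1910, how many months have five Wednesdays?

4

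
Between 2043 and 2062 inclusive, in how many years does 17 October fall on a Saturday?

3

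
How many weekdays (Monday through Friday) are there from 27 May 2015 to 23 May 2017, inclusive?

520 weekdays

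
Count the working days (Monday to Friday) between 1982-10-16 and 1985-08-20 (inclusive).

1982-10-16 is a Saturday.
That's 1040 days from start to end, counting both.
1040 = 7 × 148 + 4, so there are 148 full weeks plus 4 extra days.
Each full week contributes 5 weekdays (Mon–Fri): 148 × 5 = 740.
The 4 extra days are Saturday, Sunday, Monday, Tuesday — 2 of them qualify.
Total: 740 + 2 = 742.

742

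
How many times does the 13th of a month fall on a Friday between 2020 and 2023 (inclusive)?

6

Friday-the-13ths by year:
2020: Mar, Nov
2021: Aug
2022: May
2023: Jan, Oct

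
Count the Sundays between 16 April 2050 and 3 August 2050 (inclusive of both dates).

16 April 2050 is a Saturday.
The range spans 110 days (inclusive of both endpoints).
110 = 7 × 15 + 5, so there are 15 full weeks plus 5 extra days.
Each full week contributes one Sunday: 15 so far.
The 5 extra days are Sat, Sun, Mon, Tue, Wed — 1 of them qualifies.
Total: 15 + 1 = 16.

16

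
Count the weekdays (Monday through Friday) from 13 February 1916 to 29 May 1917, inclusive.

13 February 1916 is a Sunday.
The range spans 472 days (inclusive of both endpoints).
472 = 7 × 67 + 3, so there are 67 full weeks plus 3 extra days.
Each full week contributes 5 weekdays (Mon–Fri): 67 × 5 = 335.
The 3 extra days are Sunday, Monday, Tuesday — 2 of them qualify.
Total: 335 + 2 = 337.

337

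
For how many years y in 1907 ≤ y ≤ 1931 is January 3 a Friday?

4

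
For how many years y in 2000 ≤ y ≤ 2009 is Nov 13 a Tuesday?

2

Day of week of November 13 in each year:
2000: Mon, 2001: Tue ✓, 2002: Wed, 2003: Thu, 2004: Sat, 2005: Sun, 2006: Mon, 2007: Tue ✓, 2008: Thu, 2009: Fri
Tuesdays: 2001, 2007.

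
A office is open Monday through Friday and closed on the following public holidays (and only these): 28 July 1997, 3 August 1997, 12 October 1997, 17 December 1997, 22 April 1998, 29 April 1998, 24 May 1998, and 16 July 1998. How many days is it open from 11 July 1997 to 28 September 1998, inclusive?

11 July 1997 is a Friday.
That's 445 days from start to end, counting both.
445 = 7 × 63 + 4, so there are 63 full weeks plus 4 extra days.
Each full week contributes 5 weekdays (Mon–Fri): 63 × 5 = 315.
The 4 extra days are Fri, Sat, Sun, Mon — 2 of them qualify.
Total: 315 + 2 = 317.
Holidays: 28 July 1997 (Mon); 3 August 1997 (Sun); 12 October 1997 (Sun); 17 December 1997 (Wed); 22 April 1998 (Wed); 29 April 1998 (Wed); 24 May 1998 (Sun); 16 July 1998 (Thu).
5 of the 8 holidays fall on weekdays; the rest are weekends and were already excluded.
Business days: 317 − 5 = 312.

312 working days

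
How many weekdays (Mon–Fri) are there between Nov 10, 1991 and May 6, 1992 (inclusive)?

128 weekdays

Nov 10, 1991 is a Sunday.
From Nov 10, 1991 to May 6, 1992 is 179 days inclusive.
179 = 7 × 25 + 4, so there are 25 full weeks plus 4 extra days.
Each full week contributes 5 weekdays (Mon–Fri): 25 × 5 = 125.
The 4 extra days are Sunday, Monday, Tuesday, Wednesday — 3 of them qualify.
Total: 125 + 3 = 128.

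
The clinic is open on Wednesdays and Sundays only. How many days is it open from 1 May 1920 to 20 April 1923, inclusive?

1 May 1920 is a Saturday.
That's 1085 days from start to end, counting both.
1085 = 7 × 155, so the span is exactly 155 full weeks.
Each full week contributes 2 days from the set (Wed, Sun): 155 × 2 = 310.

310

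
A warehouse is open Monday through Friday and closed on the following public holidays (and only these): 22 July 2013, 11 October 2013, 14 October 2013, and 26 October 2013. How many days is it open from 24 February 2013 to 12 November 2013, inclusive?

184

24 February 2013 is a Sunday.
The range spans 262 days (inclusive of both endpoints).
262 = 7 × 37 + 3, so there are 37 full weeks plus 3 extra days.
Each full week contributes 5 weekdays (Mon–Fri): 37 × 5 = 185.
The 3 extra days are Sun, Mon, Tue — 2 of them qualify.
Total: 185 + 2 = 187.
Holidays: 22 July 2013 (Mon); 11 October 2013 (Fri); 14 October 2013 (Mon); 26 October 2013 (Sat).
3 of the 4 holidays fall on weekdays; the rest are weekends and were already excluded.
Business days: 187 − 3 = 184.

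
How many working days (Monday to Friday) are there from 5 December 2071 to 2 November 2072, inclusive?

5 December 2071 is a Saturday.
From 5 December 2071 to 2 November 2072 is 334 days inclusive.
334 = 7 × 47 + 5, so there are 47 full weeks plus 5 extra days.
Each full week contributes 5 weekdays (Mon–Fri): 47 × 5 = 235.
The 5 extra days are Sat, Sun, Mon, Tue, Wed — 3 of them qualify.
Total: 235 + 3 = 238.

238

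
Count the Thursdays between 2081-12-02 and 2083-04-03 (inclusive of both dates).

70

2081-12-02 is a Tuesday.
From 2081-12-02 to 2083-04-03 is 488 days inclusive.
488 = 7 × 69 + 5, so there are 69 full weeks plus 5 extra days.
Each full week contributes one Thursday: 69 so far.
The 5 extra days are Tue, Wed, Thu, Fri, Sat — 1 of them qualifies.
Total: 69 + 1 = 70.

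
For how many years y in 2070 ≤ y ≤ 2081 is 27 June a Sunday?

1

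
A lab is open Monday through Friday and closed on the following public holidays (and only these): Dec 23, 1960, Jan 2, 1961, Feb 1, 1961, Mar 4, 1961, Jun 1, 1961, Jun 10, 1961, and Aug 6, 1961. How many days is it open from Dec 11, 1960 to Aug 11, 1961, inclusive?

171

Dec 11, 1960 is a Sunday.
From Dec 11, 1960 to Aug 11, 1961 is 244 days inclusive.
244 = 7 × 34 + 6, so there are 34 full weeks plus 6 extra days.
Each full week contributes 5 weekdays (Mon–Fri): 34 × 5 = 170.
The 6 extra days are Sunday, Monday, Tuesday, Wednesday, Thursday, Friday — 5 of them qualify.
Total: 170 + 5 = 175.
Holidays: Dec 23, 1960 (Fri); Jan 2, 1961 (Mon); Feb 1, 1961 (Wed); Mar 4, 1961 (Sat); Jun 1, 1961 (Thu); Jun 10, 1961 (Sat); Aug 6, 1961 (Sun).
4 of the 7 holidays fall on weekdays; the rest are weekends and were already excluded.
Business days: 175 − 4 = 171.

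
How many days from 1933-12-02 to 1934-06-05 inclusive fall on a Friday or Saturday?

53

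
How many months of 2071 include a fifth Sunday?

A month has five Sundays exactly when Sunday falls within its first (length − 28) days.
Jan: 31 days, starts Thu → 5 of Thu, Fri, Sat
Feb: 28 days, starts Sun → 5 of (none)
Mar: 31 days, starts Sun → 5 of Sun, Mon, Tue ✓
Apr: 30 days, starts Wed → 5 of Wed, Thu
May: 31 days, starts Fri → 5 of Fri, Sat, Sun ✓
Jun: 30 days, starts Mon → 5 of Mon, Tue
Jul: 31 days, starts Wed → 5 of Wed, Thu, Fri
Aug: 31 days, starts Sat → 5 of Sat, Sun, Mon ✓
Sep: 30 days, starts Tue → 5 of Tue, Wed
Oct: 31 days, starts Thu → 5 of Thu, Fri, Sat
Nov: 30 days, starts Sun → 5 of Sun, Mon ✓
Dec: 31 days, starts Tue → 5 of Tue, Wed, Thu
Months with five Sundays: Mar, May, Aug, Nov.

4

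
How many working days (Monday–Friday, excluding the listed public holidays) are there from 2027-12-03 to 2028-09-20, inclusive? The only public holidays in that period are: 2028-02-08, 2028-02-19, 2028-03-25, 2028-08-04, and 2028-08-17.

206

2027-12-03 is a Friday.
The range spans 293 days (inclusive of both endpoints).
293 = 7 × 41 + 6, so there are 41 full weeks plus 6 extra days.
Each full week contributes 5 weekdays (Mon–Fri): 41 × 5 = 205.
The 6 extra days are Friday, Saturday, Sunday, Monday, Tuesday, Wednesday — 4 of them qualify.
Total: 205 + 4 = 209.
Holidays: 2028-02-08 (Tue); 2028-02-19 (Sat); 2028-03-25 (Sat); 2028-08-04 (Fri); 2028-08-17 (Thu).
3 of the 5 holidays fall on weekdays; the rest are weekends and were already excluded.
Business days: 209 − 3 = 206.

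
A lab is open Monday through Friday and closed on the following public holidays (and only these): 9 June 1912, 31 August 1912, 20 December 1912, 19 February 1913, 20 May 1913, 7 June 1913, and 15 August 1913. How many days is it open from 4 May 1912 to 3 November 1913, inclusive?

4 May 1912 is a Saturday.
That's 549 days from start to end, counting both.
549 = 7 × 78 + 3, so there are 78 full weeks plus 3 extra days.
Each full week contributes 5 weekdays (Mon–Fri): 78 × 5 = 390.
The 3 extra days are Saturday, Sunday, Monday — 1 of them qualifies.
Total: 390 + 1 = 391.
Holidays: 9 June 1912 (Sun); 31 August 1912 (Sat); 20 December 1912 (Fri); 19 February 1913 (Wed); 20 May 1913 (Tue); 7 June 1913 (Sat); 15 August 1913 (Fri).
4 of the 7 holidays fall on weekdays; the rest are weekends and were already excluded.
Business days: 391 − 4 = 387.

387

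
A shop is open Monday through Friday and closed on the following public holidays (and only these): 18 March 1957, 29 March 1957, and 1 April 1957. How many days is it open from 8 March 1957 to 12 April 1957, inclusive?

8 March 1957 is a Friday.
The range spans 36 days (inclusive of both endpoints).
36 = 7 × 5 + 1, so there are 5 full weeks plus 1 extra day.
Each full week contributes 5 weekdays (Mon–Fri): 5 × 5 = 25.
The 1 extra day is Fri — 1 of them qualifies.
Total: 25 + 1 = 26.
Holidays: 18 March 1957 (Mon); 29 March 1957 (Fri); 1 April 1957 (Mon).
All 3 holidays fall on weekdays, so subtract 3.
Business days: 26 − 3 = 23.

23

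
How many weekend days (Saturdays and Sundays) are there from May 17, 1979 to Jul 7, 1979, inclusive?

15

May 17, 1979 is a Thursday.
The range spans 52 days (inclusive of both endpoints).
52 = 7 × 7 + 3, so there are 7 full weeks plus 3 extra days.
Each full week contributes 2 weekend days (Sat, Sun): 7 × 2 = 14.
The 3 extra days are Thursday, Friday, Saturday — 1 of them qualifies.
Total: 14 + 1 = 15.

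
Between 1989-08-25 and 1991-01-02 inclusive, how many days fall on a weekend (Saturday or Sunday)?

1989-08-25 is a Friday.
The range spans 496 days (inclusive of both endpoints).
496 = 7 × 70 + 6, so there are 70 full weeks plus 6 extra days.
Each full week contributes 2 weekend days (Sat, Sun): 70 × 2 = 140.
The 6 extra days are Fri, Sat, Sun, Mon, Tue, Wed — 2 of them qualify.
Total: 140 + 2 = 142.

142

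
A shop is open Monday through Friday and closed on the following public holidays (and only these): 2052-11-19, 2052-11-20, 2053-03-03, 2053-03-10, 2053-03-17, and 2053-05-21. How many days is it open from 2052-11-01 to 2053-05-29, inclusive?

2052-11-01 is a Friday.
The range spans 210 days (inclusive of both endpoints).
210 = 7 × 30, so the span is exactly 30 full weeks.
Each full week contributes 5 weekdays (Mon–Fri): 30 × 5 = 150.
Total: 150.
Holidays: 2052-11-19 (Tue); 2052-11-20 (Wed); 2053-03-03 (Mon); 2053-03-10 (Mon); 2053-03-17 (Mon); 2053-05-21 (Wed).
All 6 holidays fall on weekdays, so subtract 6.
Business days: 150 − 6 = 144.

144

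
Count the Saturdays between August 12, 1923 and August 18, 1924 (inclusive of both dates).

53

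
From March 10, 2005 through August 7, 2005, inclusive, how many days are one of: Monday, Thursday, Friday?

65

March 10, 2005 is a Thursday.
The range spans 151 days (inclusive of both endpoints).
151 = 7 × 21 + 4, so there are 21 full weeks plus 4 extra days.
Each full week contributes 3 days from the set (Mon, Thu, Fri): 21 × 3 = 63.
The 4 extra days are Thursday, Friday, Saturday, Sunday — 2 of them qualify.
Total: 63 + 2 = 65.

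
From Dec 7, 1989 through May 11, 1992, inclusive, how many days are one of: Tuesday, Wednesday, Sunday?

Dec 7, 1989 is a Thursday.
From Dec 7, 1989 to May 11, 1992 is 887 days inclusive.
887 = 7 × 126 + 5, so there are 126 full weeks plus 5 extra days.
Each full week contributes 3 days from the set (Tue, Wed, Sun): 126 × 3 = 378.
The 5 extra days are Thu, Fri, Sat, Sun, Mon — 1 of them qualifies.
Total: 378 + 1 = 379.

379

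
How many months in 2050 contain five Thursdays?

4

A month has five Thursdays exactly when Thursday falls within its first (length − 28) days.
Jan: 31 days, starts Sat → 5 of Sat, Sun, Mon
Feb: 28 days, starts Tue → 5 of (none)
Mar: 31 days, starts Tue → 5 of Tue, Wed, Thu ✓
Apr: 30 days, starts Fri → 5 of Fri, Sat
May: 31 days, starts Sun → 5 of Sun, Mon, Tue
Jun: 30 days, starts Wed → 5 of Wed, Thu ✓
Jul: 31 days, starts Fri → 5 of Fri, Sat, Sun
Aug: 31 days, starts Mon → 5 of Mon, Tue, Wed
Sep: 30 days, starts Thu → 5 of Thu, Fri ✓
Oct: 31 days, starts Sat → 5 of Sat, Sun, Mon
Nov: 30 days, starts Tue → 5 of Tue, Wed
Dec: 31 days, starts Thu → 5 of Thu, Fri, Sat ✓
Months with five Thursdays: Mar, Jun, Sep, Dec.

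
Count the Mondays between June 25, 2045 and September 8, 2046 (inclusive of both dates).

June 25, 2045 is a Sunday.
That's 441 days from start to end, counting both.
441 = 7 × 63, so the span is exactly 63 full weeks.
Each full week contributes one Monday: 63 so far.

63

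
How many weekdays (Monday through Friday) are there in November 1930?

November 1, 1930 is a Saturday.
The range spans 30 days (inclusive of both endpoints).
30 = 7 × 4 + 2, so there are 4 full weeks plus 2 extra days.
Each full week contributes 5 weekdays (Mon–Fri): 4 × 5 = 20.
The 2 extra days are Sat, Sun — none qualify.
Total: 20 + 0 = 20.

20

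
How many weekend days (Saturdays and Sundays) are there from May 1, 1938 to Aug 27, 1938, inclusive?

34

May 1, 1938 is a Sunday.
The range spans 119 days (inclusive of both endpoints).
119 = 7 × 17, so the span is exactly 17 full weeks.
Each full week contributes 2 weekend days (Sat, Sun): 17 × 2 = 34.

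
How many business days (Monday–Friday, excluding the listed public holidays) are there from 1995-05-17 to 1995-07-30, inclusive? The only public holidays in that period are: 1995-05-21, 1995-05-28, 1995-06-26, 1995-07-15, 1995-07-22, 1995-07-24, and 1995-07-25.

50 business days

1995-05-17 is a Wednesday.
The range spans 75 days (inclusive of both endpoints).
75 = 7 × 10 + 5, so there are 10 full weeks plus 5 extra days.
Each full week contributes 5 weekdays (Mon–Fri): 10 × 5 = 50.
The 5 extra days are Wednesday, Thursday, Friday, Saturday, Sunday — 3 of them qualify.
Total: 50 + 3 = 53.
Holidays: 1995-05-21 (Sun); 1995-05-28 (Sun); 1995-06-26 (Mon); 1995-07-15 (Sat); 1995-07-22 (Sat); 1995-07-24 (Mon); 1995-07-25 (Tue).
3 of the 7 holidays fall on weekdays; the rest are weekends and were already excluded.
Business days: 53 − 3 = 50.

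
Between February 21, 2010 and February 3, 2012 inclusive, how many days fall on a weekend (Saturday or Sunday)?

February 21, 2010 is a Sunday.
From February 21, 2010 to February 3, 2012 is 713 days inclusive.
713 = 7 × 101 + 6, so there are 101 full weeks plus 6 extra days.
Each full week contributes 2 weekend days (Sat, Sun): 101 × 2 = 202.
The 6 extra days are Sunday, Monday, Tuesday, Wednesday, Thursday, Friday — 1 of them qualifies.
Total: 202 + 1 = 203.

203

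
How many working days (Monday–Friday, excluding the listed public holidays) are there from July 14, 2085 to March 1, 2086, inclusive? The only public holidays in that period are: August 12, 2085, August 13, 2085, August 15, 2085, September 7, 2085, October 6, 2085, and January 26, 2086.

162 working days

July 14, 2085 is a Saturday.
That's 231 days from start to end, counting both.
231 = 7 × 33, so the span is exactly 33 full weeks.
Each full week contributes 5 weekdays (Mon–Fri): 33 × 5 = 165.
Holidays: August 12, 2085 (Sun); August 13, 2085 (Mon); August 15, 2085 (Wed); September 7, 2085 (Fri); October 6, 2085 (Sat); January 26, 2086 (Sat).
3 of the 6 holidays fall on weekdays; the rest are weekends and were already excluded.
Business days: 165 − 3 = 162.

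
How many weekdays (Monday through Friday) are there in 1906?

261 weekdays

1906-01-01 is a Monday.
From 1906-01-01 to 1906-12-31 is 365 days inclusive.
365 = 7 × 52 + 1, so there are 52 full weeks plus 1 extra day.
Each full week contributes 5 weekdays (Mon–Fri): 52 × 5 = 260.
The 1 extra day is Monday — 1 of them qualifies.
Total: 260 + 1 = 261.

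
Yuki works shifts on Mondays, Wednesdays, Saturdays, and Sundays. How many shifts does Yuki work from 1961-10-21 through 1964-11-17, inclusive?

643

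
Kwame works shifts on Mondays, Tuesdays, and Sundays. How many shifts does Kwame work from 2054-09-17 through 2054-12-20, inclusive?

40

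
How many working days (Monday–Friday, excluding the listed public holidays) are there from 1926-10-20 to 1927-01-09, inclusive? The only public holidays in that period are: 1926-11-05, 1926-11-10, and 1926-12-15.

1926-10-20 is a Wednesday.
The range spans 82 days (inclusive of both endpoints).
82 = 7 × 11 + 5, so there are 11 full weeks plus 5 extra days.
Each full week contributes 5 weekdays (Mon–Fri): 11 × 5 = 55.
The 5 extra days are Wednesday, Thursday, Friday, Saturday, Sunday — 3 of them qualify.
Total: 55 + 3 = 58.
Holidays: 1926-11-05 (Fri); 1926-11-10 (Wed); 1926-12-15 (Wed).
All 3 holidays fall on weekdays, so subtract 3.
Business days: 58 − 3 = 55.

55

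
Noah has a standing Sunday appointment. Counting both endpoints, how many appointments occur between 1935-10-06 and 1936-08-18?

1935-10-06 is a Sunday.
That's 318 days from start to end, counting both.
318 = 7 × 45 + 3, so there are 45 full weeks plus 3 extra days.
Each full week contributes one Sunday: 45 so far.
The 3 extra days are Sun, Mon, Tue — 1 of them qualifies.
Total: 45 + 1 = 46.

46 Sundays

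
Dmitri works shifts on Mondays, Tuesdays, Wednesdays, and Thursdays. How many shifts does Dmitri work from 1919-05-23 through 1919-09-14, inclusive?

1919-05-23 is a Friday.
That's 115 days from start to end, counting both.
115 = 7 × 16 + 3, so there are 16 full weeks plus 3 extra days.
Each full week contributes 4 days from the set (Mon, Tue, Wed, Thu): 16 × 4 = 64.
The 3 extra days are Fri, Sat, Sun — none qualify.
Total: 64 + 0 = 64.

64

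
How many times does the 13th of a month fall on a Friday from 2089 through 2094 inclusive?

Friday-the-13ths by year:
2089: May
2090: Jan, Oct
2091: Apr, Jul
2092: Jun
2093: Feb, Mar, Nov
2094: Aug

10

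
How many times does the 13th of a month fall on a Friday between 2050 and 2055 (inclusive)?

10

Friday-the-13ths by year:
2050: May
2051: Jan, Oct
2052: Sep, Dec
2053: Jun
2054: Feb, Mar, Nov
2055: Aug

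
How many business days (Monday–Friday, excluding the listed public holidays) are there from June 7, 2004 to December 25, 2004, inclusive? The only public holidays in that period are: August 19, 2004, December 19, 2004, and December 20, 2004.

June 7, 2004 is a Monday.
That's 202 days from start to end, counting both.
202 = 7 × 28 + 6, so there are 28 full weeks plus 6 extra days.
Each full week contributes 5 weekdays (Mon–Fri): 28 × 5 = 140.
The 6 extra days are Monday, Tuesday, Wednesday, Thursday, Friday, Saturday — 5 of them qualify.
Total: 140 + 5 = 145.
Holidays: August 19, 2004 (Thu); December 19, 2004 (Sun); December 20, 2004 (Mon).
2 of the 3 holidays fall on weekdays; the rest are weekends and were already excluded.
Business days: 145 − 2 = 143.

143 business days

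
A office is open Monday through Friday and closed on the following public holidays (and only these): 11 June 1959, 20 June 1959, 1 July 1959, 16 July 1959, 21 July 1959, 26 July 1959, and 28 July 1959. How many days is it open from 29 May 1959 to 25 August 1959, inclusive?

29 May 1959 is a Friday.
The range spans 89 days (inclusive of both endpoints).
89 = 7 × 12 + 5, so there are 12 full weeks plus 5 extra days.
Each full week contributes 5 weekdays (Mon–Fri): 12 × 5 = 60.
The 5 extra days are Friday, Saturday, Sunday, Monday, Tuesday — 3 of them qualify.
Total: 60 + 3 = 63.
Holidays: 11 June 1959 (Thu); 20 June 1959 (Sat); 1 July 1959 (Wed); 16 July 1959 (Thu); 21 July 1959 (Tue); 26 July 1959 (Sun); 28 July 1959 (Tue).
5 of the 7 holidays fall on weekdays; the rest are weekends and were already excluded.
Business days: 63 − 5 = 58.

58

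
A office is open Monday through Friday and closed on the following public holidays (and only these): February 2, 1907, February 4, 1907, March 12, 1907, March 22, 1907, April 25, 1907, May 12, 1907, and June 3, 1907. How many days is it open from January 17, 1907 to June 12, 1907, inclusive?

January 17, 1907 is a Thursday.
The range spans 147 days (inclusive of both endpoints).
147 = 7 × 21, so the span is exactly 21 full weeks.
Each full week contributes 5 weekdays (Mon–Fri): 21 × 5 = 105.
Total: 105.
Holidays: February 2, 1907 (Sat); February 4, 1907 (Mon); March 12, 1907 (Tue); March 22, 1907 (Fri); April 25, 1907 (Thu); May 12, 1907 (Sun); June 3, 1907 (Mon).
5 of the 7 holidays fall on weekdays; the rest are weekends and were already excluded.
Business days: 105 − 5 = 100.

100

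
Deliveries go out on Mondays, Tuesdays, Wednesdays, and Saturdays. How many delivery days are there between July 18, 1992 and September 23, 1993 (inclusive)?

July 18, 1992 is a Saturday.
That's 433 days from start to end, counting both.
433 = 7 × 61 + 6, so there are 61 full weeks plus 6 extra days.
Each full week contributes 4 days from the set (Mon, Tue, Wed, Sat): 61 × 4 = 244.
The 6 extra days are Sat, Sun, Mon, Tue, Wed, Thu — 4 of them qualify.
Total: 244 + 4 = 248.

248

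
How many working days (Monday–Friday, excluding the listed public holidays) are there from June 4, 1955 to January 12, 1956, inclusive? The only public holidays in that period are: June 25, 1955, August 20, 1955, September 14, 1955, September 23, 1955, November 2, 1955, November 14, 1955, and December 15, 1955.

June 4, 1955 is a Saturday.
From June 4, 1955 to January 12, 1956 is 223 days inclusive.
223 = 7 × 31 + 6, so there are 31 full weeks plus 6 extra days.
Each full week contributes 5 weekdays (Mon–Fri): 31 × 5 = 155.
The 6 extra days are Sat, Sun, Mon, Tue, Wed, Thu — 4 of them qualify.
Total: 155 + 4 = 159.
Holidays: June 25, 1955 (Sat); August 20, 1955 (Sat); September 14, 1955 (Wed); September 23, 1955 (Fri); November 2, 1955 (Wed); November 14, 1955 (Mon); December 15, 1955 (Thu).
5 of the 7 holidays fall on weekdays; the rest are weekends and were already excluded.
Business days: 159 − 5 = 154.

154 working days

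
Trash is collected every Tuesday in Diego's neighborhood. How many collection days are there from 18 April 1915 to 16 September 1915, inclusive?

18 April 1915 is a Sunday.
From 18 April 1915 to 16 September 1915 is 152 days inclusive.
152 = 7 × 21 + 5, so there are 21 full weeks plus 5 extra days.
Each full week contributes one Tuesday: 21 so far.
The 5 extra days are Sun, Mon, Tue, Wed, Thu — 1 of them qualifies.
Total: 21 + 1 = 22.

22 Tuesdays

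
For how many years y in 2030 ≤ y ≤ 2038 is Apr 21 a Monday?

2

Day of week of April 21 in each year:
2030: Sun, 2031: Mon ✓, 2032: Wed, 2033: Thu, 2034: Fri, 2035: Sat, 2036: Mon ✓, 2037: Tue, 2038: Wed
Mondays: 2031, 2036.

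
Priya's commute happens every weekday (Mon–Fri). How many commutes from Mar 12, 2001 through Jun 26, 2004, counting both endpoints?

860

Mar 12, 2001 is a Monday.
From Mar 12, 2001 to Jun 26, 2004 is 1203 days inclusive.
1203 = 7 × 171 + 6, so there are 171 full weeks plus 6 extra days.
Each full week contributes 5 weekdays (Mon–Fri): 171 × 5 = 855.
The 6 extra days are Mon, Tue, Wed, Thu, Fri, Sat — 5 of them qualify.
Total: 855 + 5 = 860.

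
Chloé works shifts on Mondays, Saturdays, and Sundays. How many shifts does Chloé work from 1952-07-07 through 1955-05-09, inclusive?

1952-07-07 is a Monday.
The range spans 1037 days (inclusive of both endpoints).
1037 = 7 × 148 + 1, so there are 148 full weeks plus 1 extra day.
Each full week contributes 3 days from the set (Mon, Sat, Sun): 148 × 3 = 444.
The 1 extra day is Monday — 1 of them qualifies.
Total: 444 + 1 = 445.

445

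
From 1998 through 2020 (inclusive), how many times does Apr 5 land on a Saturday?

Day of week of April 5 in each year:
1998: Sun, 1999: Mon, 2000: Wed, 2001: Thu, 2002: Fri, 2003: Sat ✓, 2004: Mon, 2005: Tue, 2006: Wed, 2007: Thu, 2008: Sat ✓, 2009: Sun, 2010: Mon, 2011: Tue, 2012: Thu, 2013: Fri, 2014: Sat ✓, 2015: Sun, 2016: Tue, 2017: Wed, 2018: Thu, 2019: Fri, 2020: Sun
Saturdays: 2003, 2008, 2014.

3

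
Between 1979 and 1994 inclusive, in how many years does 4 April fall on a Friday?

2

Day of week of April 4 in each year:
1979: Wed, 1980: Fri ✓, 1981: Sat, 1982: Sun, 1983: Mon, 1984: Wed, 1985: Thu, 1986: Fri ✓, 1987: Sat, 1988: Mon, 1989: Tue, 1990: Wed, 1991: Thu, 1992: Sat, 1993: Sun, 1994: Mon
Fridays: 1980, 1986.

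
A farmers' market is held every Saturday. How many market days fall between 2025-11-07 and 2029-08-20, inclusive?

198

2025-11-07 is a Friday.
From 2025-11-07 to 2029-08-20 is 1383 days inclusive.
1383 = 7 × 197 + 4, so there are 197 full weeks plus 4 extra days.
Each full week contributes one Saturday: 197 so far.
The 4 extra days are Friday, Saturday, Sunday, Monday — 1 of them qualifies.
Total: 197 + 1 = 198.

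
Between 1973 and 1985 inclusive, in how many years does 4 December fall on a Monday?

1

Day of week of December 4 in each year:
1973: Tue, 1974: Wed, 1975: Thu, 1976: Sat, 1977: Sun, 1978: Mon ✓, 1979: Tue, 1980: Thu, 1981: Fri, 1982: Sat, 1983: Sun, 1984: Tue, 1985: Wed
Mondays: 1978.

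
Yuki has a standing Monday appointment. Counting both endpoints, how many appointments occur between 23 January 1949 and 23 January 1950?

23 January 1949 is a Sunday.
That's 366 days from start to end, counting both.
366 = 7 × 52 + 2, so there are 52 full weeks plus 2 extra days.
Each full week contributes one Monday: 52 so far.
The 2 extra days are Sunday, Monday — 1 of them qualifies.
Total: 52 + 1 = 53.

53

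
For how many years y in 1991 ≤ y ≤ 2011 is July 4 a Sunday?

Day of week of July 4 in each year:
1991: Thu, 1992: Sat, 1993: Sun ✓, 1994: Mon, 1995: Tue, 1996: Thu, 1997: Fri, 1998: Sat, 1999: Sun ✓, 2000: Tue, 2001: Wed, 2002: Thu, 2003: Fri, 2004: Sun ✓, 2005: Mon, 2006: Tue, 2007: Wed, 2008: Fri, 2009: Sat, 2010: Sun ✓, 2011: Mon
Sundays: 1993, 1999, 2004, 2010.

4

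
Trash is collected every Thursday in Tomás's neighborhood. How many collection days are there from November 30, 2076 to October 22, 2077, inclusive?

November 30, 2076 is a Monday.
That's 327 days from start to end, counting both.
327 = 7 × 46 + 5, so there are 46 full weeks plus 5 extra days.
Each full week contributes one Thursday: 46 so far.
The 5 extra days are Monday, Tuesday, Wednesday, Thursday, Friday — 1 of them qualifies.
Total: 46 + 1 = 47.

47 Thursdays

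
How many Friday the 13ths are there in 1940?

2

The 13th falls on a Friday when the month's 13th has weekday Fri.
Jan 13 is Sat; Feb 13 is Tue; Mar 13 is Wed; Apr 13 is Sat; May 13 is Mon; Jun 13 is Thu; Jul 13 is Sat; Aug 13 is Tue; Sep 13 is Fri ✓; Oct 13 is Sun; Nov 13 is Wed; Dec 13 is Fri ✓.
Friday the 13ths: Sep, Dec.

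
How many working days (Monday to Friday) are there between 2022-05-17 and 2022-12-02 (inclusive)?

144

2022-05-17 is a Tuesday.
That's 200 days from start to end, counting both.
200 = 7 × 28 + 4, so there are 28 full weeks plus 4 extra days.
Each full week contributes 5 weekdays (Mon–Fri): 28 × 5 = 140.
The 4 extra days are Tue, Wed, Thu, Fri — 4 of them qualify.
Total: 140 + 4 = 144.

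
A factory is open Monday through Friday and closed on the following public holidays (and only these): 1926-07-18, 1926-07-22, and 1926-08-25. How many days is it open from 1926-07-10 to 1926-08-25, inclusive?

31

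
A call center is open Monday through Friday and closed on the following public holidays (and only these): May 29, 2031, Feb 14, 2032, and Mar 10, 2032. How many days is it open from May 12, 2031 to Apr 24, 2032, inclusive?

May 12, 2031 is a Monday.
From May 12, 2031 to Apr 24, 2032 is 349 days inclusive.
349 = 7 × 49 + 6, so there are 49 full weeks plus 6 extra days.
Each full week contributes 5 weekdays (Mon–Fri): 49 × 5 = 245.
The 6 extra days are Monday, Tuesday, Wednesday, Thursday, Friday, Saturday — 5 of them qualify.
Total: 245 + 5 = 250.
Holidays: May 29, 2031 (Thu); Feb 14, 2032 (Sat); Mar 10, 2032 (Wed).
2 of the 3 holidays fall on weekdays; the rest are weekends and were already excluded.
Business days: 250 − 2 = 248.

248 working days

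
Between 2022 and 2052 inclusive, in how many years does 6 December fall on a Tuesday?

5

Day of week of December 6 in each year:
2022: Tue ✓, 2023: Wed, 2024: Fri, 2025: Sat, 2026: Sun, 2027: Mon, 2028: Wed, 2029: Thu, 2030: Fri, 2031: Sat, 2032: Mon, 2033: Tue ✓, 2034: Wed, 2035: Thu, 2036: Sat, 2037: Sun, 2038: Mon, 2039: Tue ✓, 2040: Thu, 2041: Fri, 2042: Sat, 2043: Sun, 2044: Tue ✓, 2045: Wed, 2046: Thu, 2047: Fri, 2048: Sun, 2049: Mon, 2050: Tue ✓, 2051: Wed, 2052: Fri
Tuesdays: 2022, 2033, 2039, 2044, 2050.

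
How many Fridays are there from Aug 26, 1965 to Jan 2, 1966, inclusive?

Aug 26, 1965 is a Thursday.
The range spans 130 days (inclusive of both endpoints).
130 = 7 × 18 + 4, so there are 18 full weeks plus 4 extra days.
Each full week contributes one Friday: 18 so far.
The 4 extra days are Thursday, Friday, Saturday, Sunday — 1 of them qualifies.
Total: 18 + 1 = 19.

19 Fridays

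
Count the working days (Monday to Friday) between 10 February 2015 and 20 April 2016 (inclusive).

10 February 2015 is a Tuesday.
From 10 February 2015 to 20 April 2016 is 436 days inclusive.
436 = 7 × 62 + 2, so there are 62 full weeks plus 2 extra days.
Each full week contributes 5 weekdays (Mon–Fri): 62 × 5 = 310.
The 2 extra days are Tuesday, Wednesday — 2 of them qualify.
Total: 310 + 2 = 312.

312 weekdays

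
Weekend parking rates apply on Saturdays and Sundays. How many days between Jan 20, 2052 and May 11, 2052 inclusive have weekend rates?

33

Jan 20, 2052 is a Saturday.
From Jan 20, 2052 to May 11, 2052 is 113 days inclusive.
113 = 7 × 16 + 1, so there are 16 full weeks plus 1 extra day.
Each full week contributes 2 weekend days (Sat, Sun): 16 × 2 = 32.
The 1 extra day is Saturday — 1 of them qualifies.
Total: 32 + 1 = 33.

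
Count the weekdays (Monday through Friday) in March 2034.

1 March 2034 is a Wednesday.
The range spans 31 days (inclusive of both endpoints).
31 = 7 × 4 + 3, so there are 4 full weeks plus 3 extra days.
Each full week contributes 5 weekdays (Mon–Fri): 4 × 5 = 20.
The 3 extra days are Wednesday, Thursday, Friday — 3 of them qualify.
Total: 20 + 3 = 23.

23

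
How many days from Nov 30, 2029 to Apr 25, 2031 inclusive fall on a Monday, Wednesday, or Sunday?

219

Nov 30, 2029 is a Friday.
The range spans 512 days (inclusive of both endpoints).
512 = 7 × 73 + 1, so there are 73 full weeks plus 1 extra day.
Each full week contributes 3 days from the set (Mon, Wed, Sun): 73 × 3 = 219.
The 1 extra day is Fri — none qualify.
Total: 219 + 0 = 219.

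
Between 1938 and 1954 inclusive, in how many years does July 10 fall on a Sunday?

Day of week of July 10 in each year:
1938: Sun ✓, 1939: Mon, 1940: Wed, 1941: Thu, 1942: Fri, 1943: Sat, 1944: Mon, 1945: Tue, 1946: Wed, 1947: Thu, 1948: Sat, 1949: Sun ✓, 1950: Mon, 1951: Tue, 1952: Thu, 1953: Fri, 1954: Sat
Sundays: 1938, 1949.

2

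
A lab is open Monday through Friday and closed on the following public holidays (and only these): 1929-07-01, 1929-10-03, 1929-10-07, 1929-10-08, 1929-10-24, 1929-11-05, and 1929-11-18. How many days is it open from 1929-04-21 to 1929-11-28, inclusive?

1929-04-21 is a Sunday.
The range spans 222 days (inclusive of both endpoints).
222 = 7 × 31 + 5, so there are 31 full weeks plus 5 extra days.
Each full week contributes 5 weekdays (Mon–Fri): 31 × 5 = 155.
The 5 extra days are Sunday, Monday, Tuesday, Wednesday, Thursday — 4 of them qualify.
Total: 155 + 4 = 159.
Holidays: 1929-07-01 (Mon); 1929-10-03 (Thu); 1929-10-07 (Mon); 1929-10-08 (Tue); 1929-10-24 (Thu); 1929-11-05 (Tue); 1929-11-18 (Mon).
All 7 holidays fall on weekdays, so subtract 7.
Business days: 159 − 7 = 152.

152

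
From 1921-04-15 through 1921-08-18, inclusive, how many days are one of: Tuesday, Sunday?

36

1921-04-15 is a Friday.
That's 126 days from start to end, counting both.
126 = 7 × 18, so the span is exactly 18 full weeks.
Each full week contributes 2 days from the set (Tue, Sun): 18 × 2 = 36.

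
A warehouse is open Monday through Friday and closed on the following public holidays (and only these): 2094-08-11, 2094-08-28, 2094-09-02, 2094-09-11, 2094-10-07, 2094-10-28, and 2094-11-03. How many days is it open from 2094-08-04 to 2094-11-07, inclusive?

2094-08-04 is a Wednesday.
From 2094-08-04 to 2094-11-07 is 96 days inclusive.
96 = 7 × 13 + 5, so there are 13 full weeks plus 5 extra days.
Each full week contributes 5 weekdays (Mon–Fri): 13 × 5 = 65.
The 5 extra days are Wednesday, Thursday, Friday, Saturday, Sunday — 3 of them qualify.
Total: 65 + 3 = 68.
Holidays: 2094-08-11 (Wed); 2094-08-28 (Sat); 2094-09-02 (Thu); 2094-09-11 (Sat); 2094-10-07 (Thu); 2094-10-28 (Thu); 2094-11-03 (Wed).
5 of the 7 holidays fall on weekdays; the rest are weekends and were already excluded.
Business days: 68 − 5 = 63.

63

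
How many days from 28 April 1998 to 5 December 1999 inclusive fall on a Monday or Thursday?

28 April 1998 is a Tuesday.
From 28 April 1998 to 5 December 1999 is 587 days inclusive.
587 = 7 × 83 + 6, so there are 83 full weeks plus 6 extra days.
Each full week contributes 2 days from the set (Mon, Thu): 83 × 2 = 166.
The 6 extra days are Tuesday, Wednesday, Thursday, Friday, Saturday, Sunday — 1 of them qualifies.
Total: 166 + 1 = 167.

167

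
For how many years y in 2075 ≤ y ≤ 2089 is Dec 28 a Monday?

2

Day of week of December 28 in each year:
2075: Sat, 2076: Mon ✓, 2077: Tue, 2078: Wed, 2079: Thu, 2080: Sat, 2081: Sun, 2082: Mon ✓, 2083: Tue, 2084: Thu, 2085: Fri, 2086: Sat, 2087: Sun, 2088: Tue, 2089: Wed
Mondays: 2076, 2082.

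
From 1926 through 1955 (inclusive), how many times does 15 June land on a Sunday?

Day of week of June 15 in each year:
1926: Tue, 1927: Wed, 1928: Fri, 1929: Sat, 1930: Sun ✓, 1931: Mon, 1932: Wed, 1933: Thu, 1934: Fri, 1935: Sat, 1936: Mon, 1937: Tue, 1938: Wed, 1939: Thu, 1940: Sat, 1941: Sun ✓, 1942: Mon, 1943: Tue, 1944: Thu, 1945: Fri, 1946: Sat, 1947: Sun ✓, 1948: Tue, 1949: Wed, 1950: Thu, 1951: Fri, 1952: Sun ✓, 1953: Mon, 1954: Tue, 1955: Wed
Sundays: 1930, 1941, 1947, 1952.

4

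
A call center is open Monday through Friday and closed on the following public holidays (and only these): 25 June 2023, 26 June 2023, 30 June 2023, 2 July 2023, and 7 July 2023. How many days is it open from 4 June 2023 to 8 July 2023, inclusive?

22

4 June 2023 is a Sunday.
The range spans 35 days (inclusive of both endpoints).
35 = 7 × 5, so the span is exactly 5 full weeks.
Each full week contributes 5 weekdays (Mon–Fri): 5 × 5 = 25.
Holidays: 25 June 2023 (Sun); 26 June 2023 (Mon); 30 June 2023 (Fri); 2 July 2023 (Sun); 7 July 2023 (Fri).
3 of the 5 holidays fall on weekdays; the rest are weekends and were already excluded.
Business days: 25 − 3 = 22.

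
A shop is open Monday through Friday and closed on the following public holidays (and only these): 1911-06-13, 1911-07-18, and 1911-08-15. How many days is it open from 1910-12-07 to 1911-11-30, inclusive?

254 working days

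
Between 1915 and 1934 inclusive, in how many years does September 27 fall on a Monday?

Day of week of September 27 in each year:
1915: Mon ✓, 1916: Wed, 1917: Thu, 1918: Fri, 1919: Sat, 1920: Mon ✓, 1921: Tue, 1922: Wed, 1923: Thu, 1924: Sat, 1925: Sun, 1926: Mon ✓, 1927: Tue, 1928: Thu, 1929: Fri, 1930: Sat, 1931: Sun, 1932: Tue, 1933: Wed, 1934: Thu
Mondays: 1915, 1920, 1926.

3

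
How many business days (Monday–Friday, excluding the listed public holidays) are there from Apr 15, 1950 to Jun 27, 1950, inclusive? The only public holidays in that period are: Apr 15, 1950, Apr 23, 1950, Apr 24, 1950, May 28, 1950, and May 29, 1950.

Apr 15, 1950 is a Saturday.
From Apr 15, 1950 to Jun 27, 1950 is 74 days inclusive.
74 = 7 × 10 + 4, so there are 10 full weeks plus 4 extra days.
Each full week contributes 5 weekdays (Mon–Fri): 10 × 5 = 50.
The 4 extra days are Saturday, Sunday, Monday, Tuesday — 2 of them qualify.
Total: 50 + 2 = 52.
Holidays: Apr 15, 1950 (Sat); Apr 23, 1950 (Sun); Apr 24, 1950 (Mon); May 28, 1950 (Sun); May 29, 1950 (Mon).
2 of the 5 holidays fall on weekdays; the rest are weekends and were already excluded.
Business days: 52 − 2 = 50.

50 business days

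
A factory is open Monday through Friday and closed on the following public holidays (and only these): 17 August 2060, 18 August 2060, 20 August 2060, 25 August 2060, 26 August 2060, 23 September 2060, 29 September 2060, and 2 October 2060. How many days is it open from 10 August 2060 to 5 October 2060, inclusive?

34

10 August 2060 is a Tuesday.
The range spans 57 days (inclusive of both endpoints).
57 = 7 × 8 + 1, so there are 8 full weeks plus 1 extra day.
Each full week contributes 5 weekdays (Mon–Fri): 8 × 5 = 40.
The 1 extra day is Tue — 1 of them qualifies.
Total: 40 + 1 = 41.
Holidays: 17 August 2060 (Tue); 18 August 2060 (Wed); 20 August 2060 (Fri); 25 August 2060 (Wed); 26 August 2060 (Thu); 23 September 2060 (Thu); 29 September 2060 (Wed); 2 October 2060 (Sat).
7 of the 8 holidays fall on weekdays; the rest are weekends and were already excluded.
Business days: 41 − 7 = 34.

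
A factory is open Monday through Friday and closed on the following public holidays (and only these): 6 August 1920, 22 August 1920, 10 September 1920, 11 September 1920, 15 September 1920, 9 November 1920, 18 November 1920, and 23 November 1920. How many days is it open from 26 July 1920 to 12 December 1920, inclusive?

94

26 July 1920 is a Monday.
That's 140 days from start to end, counting both.
140 = 7 × 20, so the span is exactly 20 full weeks.
Each full week contributes 5 weekdays (Mon–Fri): 20 × 5 = 100.
Holidays: 6 August 1920 (Fri); 22 August 1920 (Sun); 10 September 1920 (Fri); 11 September 1920 (Sat); 15 September 1920 (Wed); 9 November 1920 (Tue); 18 November 1920 (Thu); 23 November 1920 (Tue).
6 of the 8 holidays fall on weekdays; the rest are weekends and were already excluded.
Business days: 100 − 6 = 94.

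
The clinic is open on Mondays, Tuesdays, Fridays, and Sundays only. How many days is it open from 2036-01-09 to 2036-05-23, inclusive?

2036-01-09 is a Wednesday.
That's 136 days from start to end, counting both.
136 = 7 × 19 + 3, so there are 19 full weeks plus 3 extra days.
Each full week contributes 4 days from the set (Mon, Tue, Fri, Sun): 19 × 4 = 76.
The 3 extra days are Wednesday, Thursday, Friday — 1 of them qualifies.
Total: 76 + 1 = 77.

77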